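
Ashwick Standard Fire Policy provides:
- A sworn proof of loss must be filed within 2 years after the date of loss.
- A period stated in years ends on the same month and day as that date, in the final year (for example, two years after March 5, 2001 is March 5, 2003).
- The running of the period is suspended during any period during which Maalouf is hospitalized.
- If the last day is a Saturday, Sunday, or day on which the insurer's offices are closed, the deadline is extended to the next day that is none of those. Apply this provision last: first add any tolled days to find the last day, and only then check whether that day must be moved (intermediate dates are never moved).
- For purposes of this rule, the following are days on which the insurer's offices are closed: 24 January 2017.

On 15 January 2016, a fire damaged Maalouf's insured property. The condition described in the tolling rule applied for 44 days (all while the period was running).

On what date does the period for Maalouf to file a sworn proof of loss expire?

February 28, 2018

2 years after 15 January 2016 is January 15, 2018.
Tolling adds 44 days: January 15, 2018 + 44 days = February 28, 2018.
February 28, 2018 is a Wednesday and not a day on which the insurer's offices are closed, so no extension applies.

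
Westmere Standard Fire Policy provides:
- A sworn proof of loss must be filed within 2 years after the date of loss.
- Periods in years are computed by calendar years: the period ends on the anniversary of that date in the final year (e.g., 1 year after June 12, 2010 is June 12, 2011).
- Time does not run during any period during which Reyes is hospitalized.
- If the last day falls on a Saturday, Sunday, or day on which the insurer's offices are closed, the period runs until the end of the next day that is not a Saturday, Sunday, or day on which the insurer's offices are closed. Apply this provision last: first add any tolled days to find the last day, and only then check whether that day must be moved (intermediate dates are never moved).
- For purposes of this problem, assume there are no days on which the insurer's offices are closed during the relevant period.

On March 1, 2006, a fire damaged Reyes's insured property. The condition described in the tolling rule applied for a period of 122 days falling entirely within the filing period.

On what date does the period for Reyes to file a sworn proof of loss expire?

2 years after March 1, 2006 is March 1, 2008.
Tolling adds 122 days: March 1, 2008 + 122 days = July 1, 2008.
July 1, 2008 is a Tuesday and not a day on which the insurer's offices are closed, so no extension applies.

July 1, 2008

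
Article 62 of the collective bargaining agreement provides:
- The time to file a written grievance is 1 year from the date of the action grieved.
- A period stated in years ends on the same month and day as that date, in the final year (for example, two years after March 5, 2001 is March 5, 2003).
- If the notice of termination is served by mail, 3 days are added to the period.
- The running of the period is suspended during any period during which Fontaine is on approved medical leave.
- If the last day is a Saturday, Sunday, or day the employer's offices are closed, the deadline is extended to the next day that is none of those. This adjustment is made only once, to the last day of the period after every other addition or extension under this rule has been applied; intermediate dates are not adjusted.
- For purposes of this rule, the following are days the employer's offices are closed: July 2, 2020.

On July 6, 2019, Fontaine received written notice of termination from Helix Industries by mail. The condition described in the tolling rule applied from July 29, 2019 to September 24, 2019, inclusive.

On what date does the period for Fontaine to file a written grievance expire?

September 7, 2020

1 year after July 6, 2019 is July 6, 2020.
Service was by mail, adding 3 days: July 6, 2020 + 3 days = July 9, 2020.
From July 29, 2019 through September 24, 2019 inclusive is 58 days; tolling adds 58 days: July 9, 2020 + 58 days = September 5, 2020.
September 5, 2020 is Saturday; September 6, 2020 is Sunday. The next qualifying day is September 7, 2020.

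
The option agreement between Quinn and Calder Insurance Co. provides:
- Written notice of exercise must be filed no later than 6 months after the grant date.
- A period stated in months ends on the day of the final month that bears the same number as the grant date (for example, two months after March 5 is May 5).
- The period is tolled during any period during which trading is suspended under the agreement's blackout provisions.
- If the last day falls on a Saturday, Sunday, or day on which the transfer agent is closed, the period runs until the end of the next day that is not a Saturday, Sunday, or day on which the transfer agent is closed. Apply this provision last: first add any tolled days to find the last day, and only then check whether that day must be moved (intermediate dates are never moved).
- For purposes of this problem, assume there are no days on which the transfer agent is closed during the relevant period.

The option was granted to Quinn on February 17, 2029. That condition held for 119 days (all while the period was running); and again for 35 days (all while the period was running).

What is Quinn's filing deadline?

6 months after February 17, 2029 is August 17, 2029.
Tolling adds 119 days: August 17, 2029 + 119 days = December 14, 2029.
Tolling adds 35 days: December 14, 2029 + 35 days = January 18, 2030.
January 18, 2030 is a Friday and not a day on which the transfer agent is closed, so no extension applies.

January 18, 2030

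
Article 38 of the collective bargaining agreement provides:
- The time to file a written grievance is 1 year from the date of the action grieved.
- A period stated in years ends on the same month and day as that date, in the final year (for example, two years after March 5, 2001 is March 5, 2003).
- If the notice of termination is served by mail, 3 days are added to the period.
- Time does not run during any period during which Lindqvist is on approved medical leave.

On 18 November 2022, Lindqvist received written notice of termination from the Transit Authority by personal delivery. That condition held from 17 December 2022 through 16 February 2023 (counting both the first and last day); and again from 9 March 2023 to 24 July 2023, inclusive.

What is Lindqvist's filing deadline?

June 5, 2024

1 year after 18 November 2022 is November 18, 2023.
Service was not by mail, so no mail extension applies.
From December 17, 2022 through February 16, 2023 inclusive is 62 days; tolling adds 62 days: November 18, 2023 + 62 days = January 19, 2024.
From March 9, 2023 through July 24, 2023 inclusive is 138 days; tolling adds 138 days: January 19, 2024 + 138 days = June 5, 2024.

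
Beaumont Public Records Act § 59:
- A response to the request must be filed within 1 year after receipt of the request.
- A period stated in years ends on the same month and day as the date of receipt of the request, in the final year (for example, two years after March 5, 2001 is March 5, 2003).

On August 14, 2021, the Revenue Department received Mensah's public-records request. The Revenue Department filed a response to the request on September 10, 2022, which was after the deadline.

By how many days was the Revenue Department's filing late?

1 year after August 14, 2021 is August 14, 2022.
The deadline is August 14, 2022; from August 14, 2022 to September 10, 2022 is 27 days.

27 days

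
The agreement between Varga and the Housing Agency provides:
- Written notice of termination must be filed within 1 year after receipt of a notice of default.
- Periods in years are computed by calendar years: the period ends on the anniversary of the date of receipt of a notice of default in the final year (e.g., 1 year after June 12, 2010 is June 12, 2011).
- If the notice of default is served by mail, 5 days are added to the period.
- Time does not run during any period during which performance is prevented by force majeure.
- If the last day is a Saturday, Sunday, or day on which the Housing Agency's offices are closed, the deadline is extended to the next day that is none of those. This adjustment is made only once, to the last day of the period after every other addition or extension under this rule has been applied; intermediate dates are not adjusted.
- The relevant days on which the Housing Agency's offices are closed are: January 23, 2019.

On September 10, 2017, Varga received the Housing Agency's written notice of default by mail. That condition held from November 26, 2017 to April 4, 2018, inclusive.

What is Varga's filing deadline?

1 year after September 10, 2017 is September 10, 2018.
Service was by mail, adding 5 days: September 10, 2018 + 5 days = September 15, 2018.
From November 26, 2017 through April 4, 2018 inclusive is 130 days; tolling adds 130 days: September 15, 2018 + 130 days = January 23, 2019.
January 23, 2019 is a listed holiday. The next qualifying day is January 24, 2019.

January 24, 2019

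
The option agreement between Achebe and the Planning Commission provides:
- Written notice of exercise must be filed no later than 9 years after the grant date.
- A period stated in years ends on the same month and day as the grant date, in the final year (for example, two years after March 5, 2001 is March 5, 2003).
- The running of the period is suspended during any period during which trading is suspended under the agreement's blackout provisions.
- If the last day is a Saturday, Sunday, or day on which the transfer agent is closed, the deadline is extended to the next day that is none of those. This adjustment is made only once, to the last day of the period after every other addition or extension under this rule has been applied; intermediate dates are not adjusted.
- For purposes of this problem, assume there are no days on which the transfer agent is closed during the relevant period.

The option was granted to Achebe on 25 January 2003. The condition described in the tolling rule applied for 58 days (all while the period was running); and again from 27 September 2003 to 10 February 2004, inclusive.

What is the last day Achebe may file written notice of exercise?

9 years after 25 January 2003 is January 25, 2012.
Tolling adds 58 days: January 25, 2012 + 58 days = March 23, 2012.
From September 27, 2003 through February 10, 2004 inclusive is 137 days; tolling adds 137 days: March 23, 2012 + 137 days = August 7, 2012.
August 7, 2012 is a Tuesday and not a day on which the transfer agent is closed, so no extension applies.

August 7, 2012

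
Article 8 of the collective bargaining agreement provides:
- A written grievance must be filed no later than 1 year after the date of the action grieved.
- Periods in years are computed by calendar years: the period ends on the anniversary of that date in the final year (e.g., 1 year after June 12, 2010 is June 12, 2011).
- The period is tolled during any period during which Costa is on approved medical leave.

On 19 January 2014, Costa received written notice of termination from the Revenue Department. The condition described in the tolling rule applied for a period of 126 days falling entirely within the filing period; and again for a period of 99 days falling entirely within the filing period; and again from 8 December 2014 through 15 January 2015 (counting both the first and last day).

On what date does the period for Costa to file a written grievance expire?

1 year after 19 January 2014 is January 19, 2015.
Tolling adds 126 days: January 19, 2015 + 126 days = May 25, 2015.
Tolling adds 99 days: May 25, 2015 + 99 days = September 1, 2015.
From December 8, 2014 through January 15, 2015 inclusive is 39 days; tolling adds 39 days: September 1, 2015 + 39 days = October 10, 2015.

October 10, 2015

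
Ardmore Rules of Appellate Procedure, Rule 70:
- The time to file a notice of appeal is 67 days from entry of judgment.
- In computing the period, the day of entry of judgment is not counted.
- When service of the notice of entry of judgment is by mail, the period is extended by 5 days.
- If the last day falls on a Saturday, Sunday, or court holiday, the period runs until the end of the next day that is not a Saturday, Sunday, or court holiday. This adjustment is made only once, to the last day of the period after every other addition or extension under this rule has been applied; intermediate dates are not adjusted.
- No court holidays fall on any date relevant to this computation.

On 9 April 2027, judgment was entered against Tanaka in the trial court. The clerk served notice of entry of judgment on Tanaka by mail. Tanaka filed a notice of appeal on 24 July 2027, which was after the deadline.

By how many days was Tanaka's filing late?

33 days

67 days after 9 April 2027 is June 15, 2027.
Service was by mail, adding 5 days: June 15, 2027 + 5 days = June 20, 2027.
June 20, 2027 is Sunday. The next qualifying day is June 21, 2027.
The deadline is June 21, 2027; from June 21, 2027 to July 24, 2027 is 33 days.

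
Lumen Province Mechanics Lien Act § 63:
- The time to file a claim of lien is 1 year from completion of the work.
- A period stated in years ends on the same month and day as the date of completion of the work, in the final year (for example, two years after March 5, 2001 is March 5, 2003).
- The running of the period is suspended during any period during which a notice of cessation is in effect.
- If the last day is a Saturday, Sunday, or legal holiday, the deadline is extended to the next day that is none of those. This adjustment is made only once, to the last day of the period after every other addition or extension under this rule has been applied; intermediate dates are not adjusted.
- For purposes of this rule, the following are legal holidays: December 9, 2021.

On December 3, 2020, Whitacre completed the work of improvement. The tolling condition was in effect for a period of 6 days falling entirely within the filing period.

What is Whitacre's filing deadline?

December 10, 2021

1 year after December 3, 2020 is December 3, 2021.
Tolling adds 6 days: December 3, 2021 + 6 days = December 9, 2021.
December 9, 2021 is a listed holiday. The next qualifying day is December 10, 2021.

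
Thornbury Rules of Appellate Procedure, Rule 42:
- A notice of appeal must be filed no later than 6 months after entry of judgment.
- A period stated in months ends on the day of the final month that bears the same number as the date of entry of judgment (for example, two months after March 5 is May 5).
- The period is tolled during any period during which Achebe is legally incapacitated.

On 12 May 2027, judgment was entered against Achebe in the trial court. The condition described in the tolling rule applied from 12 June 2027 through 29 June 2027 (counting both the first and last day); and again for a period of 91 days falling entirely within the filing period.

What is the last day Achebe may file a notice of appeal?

February 29, 2028

6 months after 12 May 2027 is November 12, 2027.
From June 12, 2027 through June 29, 2027 inclusive is 18 days; tolling adds 18 days: November 12, 2027 + 18 days = November 30, 2027.
Tolling adds 91 days: November 30, 2027 + 91 days = February 29, 2028.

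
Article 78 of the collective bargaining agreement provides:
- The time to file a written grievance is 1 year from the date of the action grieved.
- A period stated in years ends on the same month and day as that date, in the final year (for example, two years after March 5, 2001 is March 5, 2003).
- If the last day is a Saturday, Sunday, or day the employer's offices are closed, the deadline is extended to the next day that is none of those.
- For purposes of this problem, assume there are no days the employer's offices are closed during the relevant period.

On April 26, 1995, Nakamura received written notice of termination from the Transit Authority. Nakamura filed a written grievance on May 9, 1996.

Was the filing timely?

1 year after April 26, 1995 is April 26, 1996.
April 26, 1996 is a Friday and not a day the employer's offices are closed, so no extension applies.
The deadline is April 26, 1996; the filing on May 9, 1996 is after that date.

No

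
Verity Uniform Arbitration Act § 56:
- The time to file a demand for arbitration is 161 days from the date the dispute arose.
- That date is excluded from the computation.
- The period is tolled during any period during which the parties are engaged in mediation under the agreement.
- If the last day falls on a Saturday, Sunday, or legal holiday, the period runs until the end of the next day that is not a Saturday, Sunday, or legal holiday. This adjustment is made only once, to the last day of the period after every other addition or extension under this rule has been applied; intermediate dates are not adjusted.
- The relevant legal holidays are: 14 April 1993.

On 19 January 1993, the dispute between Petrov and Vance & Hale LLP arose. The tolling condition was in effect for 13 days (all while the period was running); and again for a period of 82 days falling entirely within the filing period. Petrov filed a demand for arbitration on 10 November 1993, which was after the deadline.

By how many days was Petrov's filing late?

37 days

161 days after 19 January 1993 is June 29, 1993.
Tolling adds 13 days: June 29, 1993 + 13 days = July 12, 1993.
Tolling adds 82 days: July 12, 1993 + 82 days = October 2, 1993.
October 2, 1993 is Saturday; October 3, 1993 is Sunday. The next qualifying day is October 4, 1993.
The deadline is October 4, 1993; from October 4, 1993 to November 10, 1993 is 37 days.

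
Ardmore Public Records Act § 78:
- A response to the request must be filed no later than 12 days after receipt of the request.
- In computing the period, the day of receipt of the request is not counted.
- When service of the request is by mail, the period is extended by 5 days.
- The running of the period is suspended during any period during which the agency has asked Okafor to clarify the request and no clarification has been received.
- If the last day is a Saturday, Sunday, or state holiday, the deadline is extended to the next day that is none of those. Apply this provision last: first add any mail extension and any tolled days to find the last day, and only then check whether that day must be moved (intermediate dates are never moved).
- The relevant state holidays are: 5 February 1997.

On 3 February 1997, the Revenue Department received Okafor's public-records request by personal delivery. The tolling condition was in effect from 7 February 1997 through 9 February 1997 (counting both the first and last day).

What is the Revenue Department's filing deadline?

February 18, 1997

12 days after 3 February 1997 is February 15, 1997.
Service was not by mail, so no mail extension applies.
From February 7, 1997 through February 9, 1997 inclusive is 3 days; tolling adds 3 days: February 15, 1997 + 3 days = February 18, 1997.
February 18, 1997 is a Tuesday and not a state holiday, so no extension applies.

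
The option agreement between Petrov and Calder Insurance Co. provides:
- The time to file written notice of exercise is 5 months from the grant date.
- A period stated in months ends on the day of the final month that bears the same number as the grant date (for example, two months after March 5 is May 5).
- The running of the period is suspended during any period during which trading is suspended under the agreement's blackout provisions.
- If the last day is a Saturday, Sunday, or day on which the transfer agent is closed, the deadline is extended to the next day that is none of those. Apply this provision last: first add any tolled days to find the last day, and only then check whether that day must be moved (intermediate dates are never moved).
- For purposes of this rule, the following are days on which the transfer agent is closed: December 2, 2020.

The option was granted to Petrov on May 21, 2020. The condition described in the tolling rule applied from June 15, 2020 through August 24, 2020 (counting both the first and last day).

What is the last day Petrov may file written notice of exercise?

5 months after May 21, 2020 is October 21, 2020.
From June 15, 2020 through August 24, 2020 inclusive is 71 days; tolling adds 71 days: October 21, 2020 + 71 days = December 31, 2020.
December 31, 2020 is a Thursday and not a day on which the transfer agent is closed, so no extension applies.

December 31, 2020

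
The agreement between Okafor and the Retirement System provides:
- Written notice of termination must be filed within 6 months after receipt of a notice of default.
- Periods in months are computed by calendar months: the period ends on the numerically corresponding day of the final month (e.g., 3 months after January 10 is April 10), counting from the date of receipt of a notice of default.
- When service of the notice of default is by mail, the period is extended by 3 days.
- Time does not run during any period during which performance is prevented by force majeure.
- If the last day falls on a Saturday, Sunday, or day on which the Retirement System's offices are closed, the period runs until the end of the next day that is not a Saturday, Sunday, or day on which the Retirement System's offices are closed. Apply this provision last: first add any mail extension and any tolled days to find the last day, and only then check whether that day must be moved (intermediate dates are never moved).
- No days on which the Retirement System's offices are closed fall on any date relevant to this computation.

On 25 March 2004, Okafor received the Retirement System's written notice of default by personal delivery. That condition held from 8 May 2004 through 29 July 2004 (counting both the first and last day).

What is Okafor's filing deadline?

6 months after 25 March 2004 is September 25, 2004.
Service was not by mail, so no mail extension applies.
From May 8, 2004 through July 29, 2004 inclusive is 83 days; tolling adds 83 days: September 25, 2004 + 83 days = December 17, 2004.
December 17, 2004 is a Friday and not a day on which the Retirement System's offices are closed, so no extension applies.

December 17, 2004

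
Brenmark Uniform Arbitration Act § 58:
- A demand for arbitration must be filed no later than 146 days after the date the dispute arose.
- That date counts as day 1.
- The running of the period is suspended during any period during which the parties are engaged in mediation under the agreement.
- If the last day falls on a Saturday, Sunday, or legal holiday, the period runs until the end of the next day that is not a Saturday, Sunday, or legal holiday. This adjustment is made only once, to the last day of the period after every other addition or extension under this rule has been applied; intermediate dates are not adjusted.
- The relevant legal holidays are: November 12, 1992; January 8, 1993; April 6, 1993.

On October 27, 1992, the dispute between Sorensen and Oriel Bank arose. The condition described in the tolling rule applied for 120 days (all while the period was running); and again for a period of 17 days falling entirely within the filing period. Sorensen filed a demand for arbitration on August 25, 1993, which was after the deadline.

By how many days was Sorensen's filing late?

Counting October 27, 1992 as day 1, day 146 is March 21, 1993.
Tolling adds 120 days: March 21, 1993 + 120 days = July 19, 1993.
Tolling adds 17 days: July 19, 1993 + 17 days = August 5, 1993.
August 5, 1993 is a Thursday and not a legal holiday, so no extension applies.
The deadline is August 5, 1993; from August 5, 1993 to August 25, 1993 is 20 days.

20 days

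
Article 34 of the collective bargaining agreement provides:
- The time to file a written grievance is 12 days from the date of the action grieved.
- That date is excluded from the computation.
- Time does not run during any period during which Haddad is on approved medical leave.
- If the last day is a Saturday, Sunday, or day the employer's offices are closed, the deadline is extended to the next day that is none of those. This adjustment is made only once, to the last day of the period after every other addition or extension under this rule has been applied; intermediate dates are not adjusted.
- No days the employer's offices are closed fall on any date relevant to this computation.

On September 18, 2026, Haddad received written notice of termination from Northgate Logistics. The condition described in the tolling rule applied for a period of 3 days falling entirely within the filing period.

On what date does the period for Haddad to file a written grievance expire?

October 5, 2026

12 days after September 18, 2026 is September 30, 2026.
Tolling adds 3 days: September 30, 2026 + 3 days = October 3, 2026.
October 3, 2026 is Saturday; October 4, 2026 is Sunday. The next qualifying day is October 5, 2026.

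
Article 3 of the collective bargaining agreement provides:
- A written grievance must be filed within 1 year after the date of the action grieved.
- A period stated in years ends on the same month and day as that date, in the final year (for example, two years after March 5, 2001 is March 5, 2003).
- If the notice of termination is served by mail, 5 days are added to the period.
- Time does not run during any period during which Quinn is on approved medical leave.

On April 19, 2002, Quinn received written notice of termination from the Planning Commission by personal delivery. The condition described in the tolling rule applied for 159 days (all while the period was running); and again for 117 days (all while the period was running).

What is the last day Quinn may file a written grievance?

January 20, 2004

1 year after April 19, 2002 is April 19, 2003.
Service was not by mail, so no mail extension applies.
Tolling adds 159 days: April 19, 2003 + 159 days = September 25, 2003.
Tolling adds 117 days: September 25, 2003 + 117 days = January 20, 2004.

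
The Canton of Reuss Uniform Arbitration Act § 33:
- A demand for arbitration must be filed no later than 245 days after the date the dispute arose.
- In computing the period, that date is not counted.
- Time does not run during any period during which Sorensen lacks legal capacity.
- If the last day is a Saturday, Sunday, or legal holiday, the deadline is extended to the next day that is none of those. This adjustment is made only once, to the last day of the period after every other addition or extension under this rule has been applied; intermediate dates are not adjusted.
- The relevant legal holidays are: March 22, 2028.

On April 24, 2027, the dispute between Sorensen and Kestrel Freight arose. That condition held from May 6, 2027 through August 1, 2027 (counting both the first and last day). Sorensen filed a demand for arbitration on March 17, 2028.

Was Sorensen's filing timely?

Yes

245 days after April 24, 2027 is December 25, 2027.
From May 6, 2027 through August 1, 2027 inclusive is 88 days; tolling adds 88 days: December 25, 2027 + 88 days = March 22, 2028.
March 22, 2028 is a listed holiday. The next qualifying day is March 23, 2028.
The deadline is March 23, 2028; the filing on March 17, 2028 is on or before that date.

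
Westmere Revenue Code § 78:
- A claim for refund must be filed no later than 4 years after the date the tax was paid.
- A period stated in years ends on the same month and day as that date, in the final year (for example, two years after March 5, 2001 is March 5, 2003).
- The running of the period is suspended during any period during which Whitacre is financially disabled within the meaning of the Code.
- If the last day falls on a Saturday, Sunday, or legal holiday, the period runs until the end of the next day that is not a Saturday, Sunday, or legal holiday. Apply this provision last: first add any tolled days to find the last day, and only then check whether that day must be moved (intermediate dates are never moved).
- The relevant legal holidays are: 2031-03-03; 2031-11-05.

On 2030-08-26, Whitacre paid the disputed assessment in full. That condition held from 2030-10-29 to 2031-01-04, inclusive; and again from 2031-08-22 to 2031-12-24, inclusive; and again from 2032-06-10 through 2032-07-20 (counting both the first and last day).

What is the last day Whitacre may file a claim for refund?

April 17, 2035

4 years after 2030-08-26 is August 26, 2034.
From October 29, 2030 through January 4, 2031 inclusive is 68 days; tolling adds 68 days: August 26, 2034 + 68 days = November 2, 2034.
From August 22, 2031 through December 24, 2031 inclusive is 125 days; tolling adds 125 days: November 2, 2034 + 125 days = March 7, 2035.
From June 10, 2032 through July 20, 2032 inclusive is 41 days; tolling adds 41 days: March 7, 2035 + 41 days = April 17, 2035.
April 17, 2035 is a Tuesday and not a legal holiday, so no extension applies.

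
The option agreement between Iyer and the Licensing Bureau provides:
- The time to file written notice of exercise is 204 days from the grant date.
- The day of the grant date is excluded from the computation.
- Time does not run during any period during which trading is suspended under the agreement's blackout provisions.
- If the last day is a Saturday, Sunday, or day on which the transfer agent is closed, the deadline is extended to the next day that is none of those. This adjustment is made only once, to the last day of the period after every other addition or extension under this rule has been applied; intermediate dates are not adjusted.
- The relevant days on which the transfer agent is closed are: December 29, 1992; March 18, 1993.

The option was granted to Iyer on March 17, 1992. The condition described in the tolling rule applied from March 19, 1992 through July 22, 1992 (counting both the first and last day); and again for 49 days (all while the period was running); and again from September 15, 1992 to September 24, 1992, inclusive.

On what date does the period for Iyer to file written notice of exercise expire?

April 12, 1993

204 days after March 17, 1992 is October 7, 1992.
From March 19, 1992 through July 22, 1992 inclusive is 126 days; tolling adds 126 days: October 7, 1992 + 126 days = February 10, 1993.
Tolling adds 49 days: February 10, 1993 + 49 days = March 31, 1993.
From September 15, 1992 through September 24, 1992 inclusive is 10 days; tolling adds 10 days: March 31, 1993 + 10 days = April 10, 1993.
April 10, 1993 is Saturday; April 11, 1993 is Sunday. The next qualifying day is April 12, 1993.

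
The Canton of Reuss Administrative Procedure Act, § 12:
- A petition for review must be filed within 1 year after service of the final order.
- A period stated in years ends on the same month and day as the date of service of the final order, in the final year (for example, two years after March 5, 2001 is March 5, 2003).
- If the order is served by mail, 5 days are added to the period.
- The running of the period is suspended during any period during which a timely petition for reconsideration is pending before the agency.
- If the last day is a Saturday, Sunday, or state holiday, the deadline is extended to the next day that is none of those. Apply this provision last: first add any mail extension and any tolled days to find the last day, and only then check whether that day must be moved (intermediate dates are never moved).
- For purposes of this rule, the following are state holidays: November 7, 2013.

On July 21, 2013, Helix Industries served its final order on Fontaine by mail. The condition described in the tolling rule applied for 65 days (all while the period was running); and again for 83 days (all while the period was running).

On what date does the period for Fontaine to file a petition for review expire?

1 year after July 21, 2013 is July 21, 2014.
Service was by mail, adding 5 days: July 21, 2014 + 5 days = July 26, 2014.
Tolling adds 65 days: July 26, 2014 + 65 days = September 29, 2014.
Tolling adds 83 days: September 29, 2014 + 83 days = December 21, 2014.
December 21, 2014 is Sunday. The next qualifying day is December 22, 2014.

December 22, 2014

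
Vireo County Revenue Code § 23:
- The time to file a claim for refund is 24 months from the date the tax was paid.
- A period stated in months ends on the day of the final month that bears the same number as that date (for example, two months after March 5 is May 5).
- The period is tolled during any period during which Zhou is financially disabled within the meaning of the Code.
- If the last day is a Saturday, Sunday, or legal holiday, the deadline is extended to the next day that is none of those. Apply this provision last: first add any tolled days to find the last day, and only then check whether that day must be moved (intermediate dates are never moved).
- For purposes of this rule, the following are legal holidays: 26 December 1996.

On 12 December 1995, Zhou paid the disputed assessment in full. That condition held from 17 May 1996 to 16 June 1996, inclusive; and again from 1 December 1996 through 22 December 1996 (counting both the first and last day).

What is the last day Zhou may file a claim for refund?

February 3, 1998

24 months after 12 December 1995 is December 12, 1997.
From May 17, 1996 through June 16, 1996 inclusive is 31 days; tolling adds 31 days: December 12, 1997 + 31 days = January 12, 1998.
From December 1, 1996 through December 22, 1996 inclusive is 22 days; tolling adds 22 days: January 12, 1998 + 22 days = February 3, 1998.
February 3, 1998 is a Tuesday and not a legal holiday, so no extension applies.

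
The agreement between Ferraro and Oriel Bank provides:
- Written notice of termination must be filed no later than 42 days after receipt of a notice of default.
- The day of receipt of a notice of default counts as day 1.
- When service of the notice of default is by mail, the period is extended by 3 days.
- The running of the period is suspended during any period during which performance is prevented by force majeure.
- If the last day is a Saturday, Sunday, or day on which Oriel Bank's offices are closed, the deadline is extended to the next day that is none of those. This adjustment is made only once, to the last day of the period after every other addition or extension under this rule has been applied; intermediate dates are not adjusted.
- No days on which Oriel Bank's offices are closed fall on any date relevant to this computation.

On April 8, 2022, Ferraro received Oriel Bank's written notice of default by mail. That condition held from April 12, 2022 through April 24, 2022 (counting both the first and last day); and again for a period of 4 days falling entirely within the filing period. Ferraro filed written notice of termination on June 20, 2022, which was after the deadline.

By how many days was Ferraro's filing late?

12 days

Counting April 8, 2022 as day 1, day 42 is May 19, 2022.
Service was by mail, adding 3 days: May 19, 2022 + 3 days = May 22, 2022.
From April 12, 2022 through April 24, 2022 inclusive is 13 days; tolling adds 13 days: May 22, 2022 + 13 days = June 4, 2022.
Tolling adds 4 days: June 4, 2022 + 4 days = June 8, 2022.
June 8, 2022 is a Wednesday and not a day on which Oriel Bank's offices are closed, so no extension applies.
The deadline is June 8, 2022; from June 8, 2022 to June 20, 2022 is 12 days.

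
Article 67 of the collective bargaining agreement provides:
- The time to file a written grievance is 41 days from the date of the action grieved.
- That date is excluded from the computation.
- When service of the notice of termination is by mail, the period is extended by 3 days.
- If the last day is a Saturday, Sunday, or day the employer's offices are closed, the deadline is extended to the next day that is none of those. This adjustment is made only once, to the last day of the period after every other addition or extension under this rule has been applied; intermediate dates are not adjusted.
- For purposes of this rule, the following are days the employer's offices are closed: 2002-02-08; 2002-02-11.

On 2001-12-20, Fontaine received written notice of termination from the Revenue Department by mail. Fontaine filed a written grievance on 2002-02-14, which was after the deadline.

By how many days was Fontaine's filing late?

10 days

41 days after 2001-12-20 is January 30, 2002.
Service was by mail, adding 3 days: January 30, 2002 + 3 days = February 2, 2002.
February 2, 2002 is Saturday; February 3, 2002 is Sunday. The next qualifying day is February 4, 2002.
The deadline is February 4, 2002; from February 4, 2002 to February 14, 2002 is 10 days.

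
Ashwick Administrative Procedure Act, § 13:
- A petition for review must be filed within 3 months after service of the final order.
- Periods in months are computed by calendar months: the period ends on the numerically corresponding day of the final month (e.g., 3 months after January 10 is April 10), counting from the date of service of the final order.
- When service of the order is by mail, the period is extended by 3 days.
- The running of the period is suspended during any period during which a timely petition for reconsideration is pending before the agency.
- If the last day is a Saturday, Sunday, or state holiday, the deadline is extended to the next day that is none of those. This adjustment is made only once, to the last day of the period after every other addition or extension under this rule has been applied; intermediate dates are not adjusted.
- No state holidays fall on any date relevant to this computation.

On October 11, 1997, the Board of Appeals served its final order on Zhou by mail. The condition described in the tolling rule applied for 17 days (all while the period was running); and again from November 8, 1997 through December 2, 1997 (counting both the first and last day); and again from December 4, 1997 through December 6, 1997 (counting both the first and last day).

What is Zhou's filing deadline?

March 2, 1998

3 months after October 11, 1997 is January 11, 1998.
Service was by mail, adding 3 days: January 11, 1998 + 3 days = January 14, 1998.
Tolling adds 17 days: January 14, 1998 + 17 days = January 31, 1998.
From November 8, 1997 through December 2, 1997 inclusive is 25 days; tolling adds 25 days: January 31, 1998 + 25 days = February 25, 1998.
From December 4, 1997 through December 6, 1997 inclusive is 3 days; tolling adds 3 days: February 25, 1998 + 3 days = February 28, 1998.
February 28, 1998 is Saturday; March 1, 1998 is Sunday. The next qualifying day is March 2, 1998.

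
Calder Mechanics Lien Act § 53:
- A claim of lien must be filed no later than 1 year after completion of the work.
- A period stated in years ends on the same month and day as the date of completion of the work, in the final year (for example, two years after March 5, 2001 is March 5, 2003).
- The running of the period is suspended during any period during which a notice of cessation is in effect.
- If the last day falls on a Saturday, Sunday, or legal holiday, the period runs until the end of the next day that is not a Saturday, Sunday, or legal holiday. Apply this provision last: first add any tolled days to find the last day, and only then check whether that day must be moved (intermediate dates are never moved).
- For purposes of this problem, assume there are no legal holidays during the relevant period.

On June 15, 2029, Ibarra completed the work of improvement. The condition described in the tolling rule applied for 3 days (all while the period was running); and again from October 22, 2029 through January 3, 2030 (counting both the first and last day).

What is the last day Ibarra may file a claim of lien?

1 year after June 15, 2029 is June 15, 2030.
Tolling adds 3 days: June 15, 2030 + 3 days = June 18, 2030.
From October 22, 2029 through January 3, 2030 inclusive is 74 days; tolling adds 74 days: June 18, 2030 + 74 days = August 31, 2030.
August 31, 2030 is Saturday; September 1, 2030 is Sunday. The next qualifying day is September 2, 2030.

September 2, 2030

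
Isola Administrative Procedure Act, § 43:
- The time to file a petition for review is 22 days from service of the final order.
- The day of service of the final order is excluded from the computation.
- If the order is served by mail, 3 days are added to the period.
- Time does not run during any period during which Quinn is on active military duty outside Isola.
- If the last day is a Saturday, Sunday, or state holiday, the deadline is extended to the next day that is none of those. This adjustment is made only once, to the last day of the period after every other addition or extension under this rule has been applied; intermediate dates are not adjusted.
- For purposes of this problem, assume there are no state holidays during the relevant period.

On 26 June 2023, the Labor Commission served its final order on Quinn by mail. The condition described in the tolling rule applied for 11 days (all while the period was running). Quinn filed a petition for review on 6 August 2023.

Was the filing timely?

22 days after 26 June 2023 is July 18, 2023.
Service was by mail, adding 3 days: July 18, 2023 + 3 days = July 21, 2023.
Tolling adds 11 days: July 21, 2023 + 11 days = August 1, 2023.
August 1, 2023 is a Tuesday and not a state holiday, so no extension applies.
The deadline is August 1, 2023; the filing on August 6, 2023 is after that date.

No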